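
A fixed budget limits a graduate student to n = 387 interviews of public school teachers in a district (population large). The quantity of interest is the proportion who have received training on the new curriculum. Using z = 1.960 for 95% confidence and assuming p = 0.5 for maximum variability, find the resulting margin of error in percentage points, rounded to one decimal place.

SE(p̂) = √[p(1−p)/n] = √[0.2500/387] = 0.02542.
E = z × SE = 1.960 × 0.02542 = 0.04982, or 5.0 percentage points.

5.0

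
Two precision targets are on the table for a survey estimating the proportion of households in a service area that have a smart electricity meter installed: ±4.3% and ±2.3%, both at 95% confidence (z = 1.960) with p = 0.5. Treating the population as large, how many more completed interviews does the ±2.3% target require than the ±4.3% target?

1296

At ±4.3%: n = 1.960² × 0.2500 / 0.043² ≈ 519.42 → 520.
At ±2.3%: n = 1.960² × 0.2500 / 0.023² ≈ 1815.50 → 1816.
Additional respondents: 1816 − 520 = 1296.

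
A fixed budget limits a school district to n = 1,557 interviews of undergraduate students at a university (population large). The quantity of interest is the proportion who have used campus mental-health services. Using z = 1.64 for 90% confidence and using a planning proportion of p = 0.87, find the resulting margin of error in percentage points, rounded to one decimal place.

SE(p̂) = √[p(1−p)/n] = √[0.1131/1557] = 0.00852.
E = z × SE = 1.64 × 0.00852 = 0.01398, or 1.4 percentage points.

1.4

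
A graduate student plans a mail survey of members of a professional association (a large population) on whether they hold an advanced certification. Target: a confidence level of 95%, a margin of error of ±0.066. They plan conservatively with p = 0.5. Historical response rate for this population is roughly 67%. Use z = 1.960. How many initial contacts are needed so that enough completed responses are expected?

Completed interviews needed: n₀ = 1.960² × 0.2500 / 0.066² ≈ 220.48 → 221.
At a 67% response rate, contacts needed = 221 / 0.67 ≈ 329.85 → 330.

330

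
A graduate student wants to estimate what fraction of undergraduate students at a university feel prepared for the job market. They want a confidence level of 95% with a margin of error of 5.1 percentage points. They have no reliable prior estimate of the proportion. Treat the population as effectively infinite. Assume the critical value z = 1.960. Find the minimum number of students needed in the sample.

370

With no prior estimate, use p = 0.5, giving p(1−p) = 0.25.
n = z²·p(1−p)/E² = 1.960² × 0.2500 / 0.051² = 3.8416 × 0.2500 / 0.002601 ≈ 369.24.
Rounding up gives n = 370.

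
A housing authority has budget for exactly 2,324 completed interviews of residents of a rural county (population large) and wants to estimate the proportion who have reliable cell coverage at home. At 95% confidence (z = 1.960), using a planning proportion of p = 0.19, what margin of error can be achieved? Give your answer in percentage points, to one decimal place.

SE(p̂) = √[p(1−p)/n] = √[0.1539/2324] = 0.00814.
E = z × SE = 1.960 × 0.00814 = 0.01595, or 1.6 percentage points.

1.6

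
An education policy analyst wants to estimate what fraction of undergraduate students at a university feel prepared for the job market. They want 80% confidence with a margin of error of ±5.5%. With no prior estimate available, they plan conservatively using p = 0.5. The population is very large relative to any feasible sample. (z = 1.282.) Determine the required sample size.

136

With p = 0.5, p(1−p) = 0.25.
n = z²·p(1−p)/E² = 1.282² × 0.2500 / 0.055² = 1.6435 × 0.2500 / 0.003025 ≈ 135.83.
Rounding up gives n = 136.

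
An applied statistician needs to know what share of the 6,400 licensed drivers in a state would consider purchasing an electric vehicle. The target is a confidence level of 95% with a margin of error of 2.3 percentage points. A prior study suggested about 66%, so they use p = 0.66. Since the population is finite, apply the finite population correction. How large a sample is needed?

1300

For 95% confidence, z = 1.960.
Unadjusted: n₀ = 1.960² × 0.66 × 0.34 / 0.023² ≈ 1629.59, so n₀ = 1630.
Finite population correction with N = 6,400: n = n₀ / (1 + (n₀−1)/N) = 1630 / (1 + 1629/6400) = 1630 / 1.2545 ≈ 1299.29.
Rounding up, n = 1300.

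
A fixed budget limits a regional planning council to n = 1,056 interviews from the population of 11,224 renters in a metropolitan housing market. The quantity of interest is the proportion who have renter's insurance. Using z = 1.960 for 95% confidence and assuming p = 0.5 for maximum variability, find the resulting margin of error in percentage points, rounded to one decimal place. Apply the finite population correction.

Finite-population factor: (N−n)/(N−1) = (11224−1056)/(11224−1) = 0.9060.
SE(p̂) = √[p(1−p)/n · (N−n)/(N−1)] = √[0.2500/1056 × 0.9060] = 0.01465.
E = z × SE = 1.960 × 0.01465 = 0.02870 ≈ 2.9 percentage points.

2.9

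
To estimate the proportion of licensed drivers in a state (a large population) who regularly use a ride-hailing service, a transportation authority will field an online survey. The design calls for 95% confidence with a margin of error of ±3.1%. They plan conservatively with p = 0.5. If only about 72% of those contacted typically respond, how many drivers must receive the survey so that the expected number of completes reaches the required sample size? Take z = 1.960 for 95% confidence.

Completed interviews needed: n₀ = 1.960² × 0.2500 / 0.031² ≈ 999.38 → 1000.
At a 72% response rate, contacts needed = 1000 / 0.72 ≈ 1388.89 → 1389.

1389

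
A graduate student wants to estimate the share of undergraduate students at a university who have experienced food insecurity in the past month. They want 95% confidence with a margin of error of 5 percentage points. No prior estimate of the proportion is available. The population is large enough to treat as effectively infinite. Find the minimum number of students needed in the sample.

385

For 95% confidence, z = 1.96.
With no prior estimate, use p = 0.5, giving p(1−p) = 0.25.
n = z²·p(1−p)/E² = 1.96² × 0.2500 / 0.050² = 3.8416 × 0.2500 / 0.002500 ≈ 384.16.
Rounding up gives n = 385.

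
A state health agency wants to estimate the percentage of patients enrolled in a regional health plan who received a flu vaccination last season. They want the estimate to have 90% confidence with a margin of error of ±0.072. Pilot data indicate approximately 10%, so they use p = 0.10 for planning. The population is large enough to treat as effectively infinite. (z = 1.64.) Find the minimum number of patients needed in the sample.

With p = 0.10, p(1−p) = 0.0900.
n = z²·p(1−p)/E² = 1.64² × 0.0900 / 0.072² = 2.6896 × 0.0900 / 0.005184 ≈ 46.69.
Rounding up gives n = 47.

47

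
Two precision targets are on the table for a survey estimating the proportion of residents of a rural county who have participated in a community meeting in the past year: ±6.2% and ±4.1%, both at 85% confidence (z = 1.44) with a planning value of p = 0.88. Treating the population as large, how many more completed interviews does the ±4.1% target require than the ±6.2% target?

At ±6.2%: n = 1.44² × 0.1056 / 0.062² ≈ 56.96 → 57.
At ±4.1%: n = 1.44² × 0.1056 / 0.041² ≈ 130.26 → 131.
Additional respondents: 131 − 57 = 74.

74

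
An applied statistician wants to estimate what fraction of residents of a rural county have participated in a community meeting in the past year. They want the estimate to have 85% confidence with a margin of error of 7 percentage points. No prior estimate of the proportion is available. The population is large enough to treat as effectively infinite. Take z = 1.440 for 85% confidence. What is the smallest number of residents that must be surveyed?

106

With no prior estimate, use p = 0.5, giving p(1−p) = 0.25.
n = z²·p(1−p)/E² = 1.440² × 0.2500 / 0.070² = 2.0736 × 0.2500 / 0.004900 ≈ 105.80.
Rounding up gives n = 106.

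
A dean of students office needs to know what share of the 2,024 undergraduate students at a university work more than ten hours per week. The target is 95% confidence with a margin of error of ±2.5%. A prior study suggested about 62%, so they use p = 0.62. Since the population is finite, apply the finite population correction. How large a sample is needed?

845

For 95% confidence, z = 1.96.
Unadjusted: n₀ = 1.96² × 0.62 × 0.38 / 0.025² ≈ 1448.13, so n₀ = 1449.
Finite population correction with N = 2,024: n = n₀ / (1 + (n₀−1)/N) = 1449 / (1 + 1448/2024) = 1449 / 1.7154 ≈ 844.69.
Rounding up, n = 845.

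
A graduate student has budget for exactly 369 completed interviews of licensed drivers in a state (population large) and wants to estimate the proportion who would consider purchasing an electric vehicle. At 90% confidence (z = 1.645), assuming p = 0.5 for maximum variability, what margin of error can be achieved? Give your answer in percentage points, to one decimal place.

SE(p̂) = √[p(1−p)/n] = √[0.2500/369] = 0.02603.
E = z × SE = 1.645 × 0.02603 = 0.04282, or 4.3 percentage points.

4.3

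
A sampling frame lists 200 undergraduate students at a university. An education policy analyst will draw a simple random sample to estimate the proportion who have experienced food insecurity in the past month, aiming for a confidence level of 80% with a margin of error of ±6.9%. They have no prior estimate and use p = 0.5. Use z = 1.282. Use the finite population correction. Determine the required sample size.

61

Unadjusted: n₀ = 1.282² × 0.50 × 0.50 / 0.069² ≈ 86.30, so n₀ = 87.
Finite population correction with N = 200: n = n₀ / (1 + (n₀−1)/N) = 87 / (1 + 86/200) = 87 / 1.4300 ≈ 60.84.
Rounding up, n = 61.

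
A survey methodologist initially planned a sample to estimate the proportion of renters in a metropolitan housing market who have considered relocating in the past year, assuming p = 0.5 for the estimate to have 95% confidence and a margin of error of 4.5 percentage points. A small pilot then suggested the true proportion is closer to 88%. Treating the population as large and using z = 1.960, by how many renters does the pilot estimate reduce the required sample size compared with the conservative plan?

Conservative (p = 0.5): n = 1.960² × 0.25 / 0.045² ≈ 474.27 → 475.
Using p = 0.88: p(1−p) = 0.1056, so n = 1.960² × 0.1056 / 0.045² ≈ 200.33 → 201.
Reduction: 475 − 201 = 274.

274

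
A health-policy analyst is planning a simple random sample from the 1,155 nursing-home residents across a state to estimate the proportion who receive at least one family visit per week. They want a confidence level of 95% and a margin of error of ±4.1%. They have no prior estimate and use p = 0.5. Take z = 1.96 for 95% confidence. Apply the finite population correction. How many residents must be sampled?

383

Unadjusted: n₀ = 1.96² × 0.50 × 0.50 / 0.041² ≈ 571.33, so n₀ = 572.
Finite population correction with N = 1,155: n = n₀ / (1 + (n₀−1)/N) = 572 / (1 + 571/1155) = 572 / 1.4944 ≈ 382.77.
Rounding up, n = 383.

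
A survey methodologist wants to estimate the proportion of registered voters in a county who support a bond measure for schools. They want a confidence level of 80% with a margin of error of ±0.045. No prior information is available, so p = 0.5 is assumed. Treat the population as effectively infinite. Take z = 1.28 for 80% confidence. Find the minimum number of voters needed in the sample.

With p = 0.5, p(1−p) = 0.25.
n = z²·p(1−p)/E² = 1.28² × 0.2500 / 0.045² = 1.6384 × 0.2500 / 0.002025 ≈ 202.27.
Rounding up gives n = 203.

203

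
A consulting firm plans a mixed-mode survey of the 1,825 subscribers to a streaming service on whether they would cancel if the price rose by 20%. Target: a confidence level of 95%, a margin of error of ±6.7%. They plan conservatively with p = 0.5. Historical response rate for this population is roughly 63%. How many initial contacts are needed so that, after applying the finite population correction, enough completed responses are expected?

For 95% confidence, z = 1.96.
Completed interviews needed (unadjusted): n₀ = 1.96² × 0.2500 / 0.067² ≈ 213.95 → 214.
FPC for N = 1,825: n = 214 / (1 + 213/1825) = 214 / 1.1167 ≈ 191.63 → 192.
At a 63% response rate, contacts needed = 192 / 0.63 ≈ 304.76 → 305.

305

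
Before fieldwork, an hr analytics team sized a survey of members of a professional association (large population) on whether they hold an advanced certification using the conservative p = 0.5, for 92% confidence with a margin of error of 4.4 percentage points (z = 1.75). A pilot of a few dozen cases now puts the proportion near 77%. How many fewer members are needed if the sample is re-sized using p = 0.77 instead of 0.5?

Conservative (p = 0.5): n = 1.75² × 0.25 / 0.044² ≈ 395.47 → 396.
Using p = 0.77: p(1−p) = 0.1771, so n = 1.75² × 0.1771 / 0.044² ≈ 280.15 → 281.
Reduction: 396 − 281 = 115.

115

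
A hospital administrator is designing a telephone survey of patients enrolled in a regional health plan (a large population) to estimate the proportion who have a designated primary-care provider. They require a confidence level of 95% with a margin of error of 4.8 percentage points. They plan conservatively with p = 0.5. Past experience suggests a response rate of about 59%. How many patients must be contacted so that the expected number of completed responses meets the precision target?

707

For 95% confidence, z = 1.96.
Completed interviews needed: n₀ = 1.96² × 0.2500 / 0.048² ≈ 416.84 → 417.
At a 59% response rate, contacts needed = 417 / 0.59 ≈ 706.78 → 707.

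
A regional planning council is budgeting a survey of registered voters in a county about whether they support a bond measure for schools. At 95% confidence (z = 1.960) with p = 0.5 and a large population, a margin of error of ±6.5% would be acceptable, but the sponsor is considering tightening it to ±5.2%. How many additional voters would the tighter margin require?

At ±6.5%: n = 1.960² × 0.2500 / 0.065² ≈ 227.31 → 228.
At ±5.2%: n = 1.960² × 0.2500 / 0.052² ≈ 355.18 → 356.
Additional respondents: 356 − 228 = 128.

128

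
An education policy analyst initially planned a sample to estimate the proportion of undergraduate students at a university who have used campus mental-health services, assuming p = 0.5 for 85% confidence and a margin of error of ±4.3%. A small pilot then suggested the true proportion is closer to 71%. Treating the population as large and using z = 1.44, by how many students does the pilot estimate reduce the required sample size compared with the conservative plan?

50

Conservative (p = 0.5): n = 1.44² × 0.25 / 0.043² ≈ 280.37 → 281.
Using p = 0.71: p(1−p) = 0.2059, so n = 1.44² × 0.2059 / 0.043² ≈ 230.91 → 231.
Reduction: 281 − 231 = 50.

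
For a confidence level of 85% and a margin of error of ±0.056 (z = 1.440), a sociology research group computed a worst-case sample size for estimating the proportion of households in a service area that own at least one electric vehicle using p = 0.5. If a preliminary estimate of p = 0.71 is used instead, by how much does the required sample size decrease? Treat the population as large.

Conservative (p = 0.5): n = 1.440² × 0.25 / 0.056² ≈ 165.31 → 166.
Using p = 0.71: p(1−p) = 0.2059, so n = 1.440² × 0.2059 / 0.056² ≈ 136.15 → 137.
Reduction: 166 − 137 = 29.

29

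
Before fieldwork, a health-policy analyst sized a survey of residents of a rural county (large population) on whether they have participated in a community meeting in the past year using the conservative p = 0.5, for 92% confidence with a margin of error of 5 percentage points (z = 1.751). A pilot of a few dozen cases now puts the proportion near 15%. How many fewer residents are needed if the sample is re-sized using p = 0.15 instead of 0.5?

Conservative (p = 0.5): n = 1.751² × 0.25 / 0.050² ≈ 306.60 → 307.
Using p = 0.15: p(1−p) = 0.1275, so n = 1.751² × 0.1275 / 0.050² ≈ 156.37 → 157.
Reduction: 307 − 157 = 150.

150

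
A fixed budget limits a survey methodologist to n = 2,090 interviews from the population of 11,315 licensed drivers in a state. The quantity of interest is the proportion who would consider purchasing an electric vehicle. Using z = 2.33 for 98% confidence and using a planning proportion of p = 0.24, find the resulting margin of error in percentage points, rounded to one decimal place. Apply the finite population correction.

Finite-population factor: (N−n)/(N−1) = (11315−2090)/(11315−1) = 0.8154.
SE(p̂) = √[p(1−p)/n · (N−n)/(N−1)] = √[0.1824/2090 × 0.8154] = 0.00844.
E = z × SE = 2.33 × 0.00844 = 0.01965 ≈ 2.0 percentage points.

2.0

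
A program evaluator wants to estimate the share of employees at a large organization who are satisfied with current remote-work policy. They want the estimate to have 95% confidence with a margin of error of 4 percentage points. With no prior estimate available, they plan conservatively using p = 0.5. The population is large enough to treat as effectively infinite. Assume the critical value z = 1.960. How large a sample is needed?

With p = 0.5, p(1−p) = 0.25.
n = z²·p(1−p)/E² = 1.960² × 0.2500 / 0.040² = 3.8416 × 0.2500 / 0.001600 ≈ 600.25.
Rounding up gives n = 601.

601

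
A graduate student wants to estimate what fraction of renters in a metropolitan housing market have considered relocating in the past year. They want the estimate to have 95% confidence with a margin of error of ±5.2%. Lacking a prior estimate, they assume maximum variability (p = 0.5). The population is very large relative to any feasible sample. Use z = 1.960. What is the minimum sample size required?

With p = 0.5, p(1−p) = 0.25.
n = z²·p(1−p)/E² = 1.960² × 0.2500 / 0.052² = 3.8416 × 0.2500 / 0.002704 ≈ 355.18.
Rounding up gives n = 356.

356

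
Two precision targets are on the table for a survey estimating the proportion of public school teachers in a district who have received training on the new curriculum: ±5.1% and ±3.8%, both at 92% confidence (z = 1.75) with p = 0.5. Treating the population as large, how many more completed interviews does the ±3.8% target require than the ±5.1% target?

At ±5.1%: n = 1.75² × 0.2500 / 0.051² ≈ 294.36 → 295.
At ±3.8%: n = 1.75² × 0.2500 / 0.038² ≈ 530.21 → 531.
Additional respondents: 531 − 295 = 236.

236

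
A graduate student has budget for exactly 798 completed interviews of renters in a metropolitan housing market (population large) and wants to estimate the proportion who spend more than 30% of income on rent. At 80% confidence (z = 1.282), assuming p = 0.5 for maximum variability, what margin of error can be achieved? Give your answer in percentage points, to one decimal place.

SE(p̂) = √[p(1−p)/n] = √[0.2500/798] = 0.01770.
E = z × SE = 1.282 × 0.01770 = 0.02269, or 2.3 percentage points.

2.3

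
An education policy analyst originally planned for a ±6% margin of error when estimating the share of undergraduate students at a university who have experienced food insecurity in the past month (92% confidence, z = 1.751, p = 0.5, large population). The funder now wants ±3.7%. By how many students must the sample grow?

At ±6%: n = 1.751² × 0.2500 / 0.060² ≈ 212.92 → 213.
At ±3.7%: n = 1.751² × 0.2500 / 0.037² ≈ 559.90 → 560.
Additional respondents: 560 − 213 = 347.

347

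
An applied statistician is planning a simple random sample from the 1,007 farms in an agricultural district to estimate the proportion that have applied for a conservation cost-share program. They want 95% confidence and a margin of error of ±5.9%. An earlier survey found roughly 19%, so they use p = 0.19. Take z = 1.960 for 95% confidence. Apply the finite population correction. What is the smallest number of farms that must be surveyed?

Unadjusted: n₀ = 1.960² × 0.19 × 0.81 / 0.059² ≈ 169.84, so n₀ = 170.
Finite population correction with N = 1,007: n = n₀ / (1 + (n₀−1)/N) = 170 / (1 + 169/1007) = 170 / 1.1678 ≈ 145.57.
Rounding up, n = 146.

146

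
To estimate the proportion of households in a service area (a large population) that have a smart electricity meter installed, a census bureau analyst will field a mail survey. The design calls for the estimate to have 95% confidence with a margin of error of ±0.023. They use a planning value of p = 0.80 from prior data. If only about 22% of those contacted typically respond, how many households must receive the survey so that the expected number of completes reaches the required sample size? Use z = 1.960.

Completed interviews needed: n₀ = 1.960² × 0.1600 / 0.023² ≈ 1161.92 → 1162.
At a 22% response rate, contacts needed = 1162 / 0.22 ≈ 5281.82 → 5282.

5282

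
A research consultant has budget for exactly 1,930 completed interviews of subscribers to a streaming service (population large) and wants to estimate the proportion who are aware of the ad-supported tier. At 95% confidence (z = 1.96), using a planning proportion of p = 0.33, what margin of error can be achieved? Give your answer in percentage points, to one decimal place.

SE(p̂) = √[p(1−p)/n] = √[0.2211/1930] = 0.01070.
E = z × SE = 1.96 × 0.01070 = 0.02098, or 2.1 percentage points.

2.1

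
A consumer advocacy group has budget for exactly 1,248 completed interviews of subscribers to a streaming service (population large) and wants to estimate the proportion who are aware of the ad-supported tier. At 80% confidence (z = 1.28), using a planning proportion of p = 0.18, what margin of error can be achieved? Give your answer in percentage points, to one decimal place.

1.4

SE(p̂) = √[p(1−p)/n] = √[0.1476/1248] = 0.01088.
E = z × SE = 1.28 × 0.01088 = 0.01392, or 1.4 percentage points.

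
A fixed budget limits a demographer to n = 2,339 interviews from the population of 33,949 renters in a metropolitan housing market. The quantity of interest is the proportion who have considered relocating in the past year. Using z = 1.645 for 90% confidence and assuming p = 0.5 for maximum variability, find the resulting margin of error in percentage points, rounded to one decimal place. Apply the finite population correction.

Finite-population factor: (N−n)/(N−1) = (33949−2339)/(33949−1) = 0.9311.
SE(p̂) = √[p(1−p)/n · (N−n)/(N−1)] = √[0.2500/2339 × 0.9311] = 0.00998.
E = z × SE = 1.645 × 0.00998 = 0.01641 ≈ 1.6 percentage points.

1.6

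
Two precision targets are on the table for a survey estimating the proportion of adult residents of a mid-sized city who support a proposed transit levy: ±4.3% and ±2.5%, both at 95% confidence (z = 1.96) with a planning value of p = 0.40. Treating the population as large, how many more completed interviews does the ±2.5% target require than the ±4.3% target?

977

At ±4.3%: n = 1.96² × 0.2400 / 0.043² ≈ 498.64 → 499.
At ±2.5%: n = 1.96² × 0.2400 / 0.025² ≈ 1475.17 → 1476.
Additional respondents: 1476 − 499 = 977.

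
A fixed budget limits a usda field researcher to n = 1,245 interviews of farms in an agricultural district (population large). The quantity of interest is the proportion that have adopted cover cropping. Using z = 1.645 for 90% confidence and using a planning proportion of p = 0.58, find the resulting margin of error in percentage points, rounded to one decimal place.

2.3

SE(p̂) = √[p(1−p)/n] = √[0.2436/1245] = 0.01399.
E = z × SE = 1.645 × 0.01399 = 0.02301, or 2.3 percentage points.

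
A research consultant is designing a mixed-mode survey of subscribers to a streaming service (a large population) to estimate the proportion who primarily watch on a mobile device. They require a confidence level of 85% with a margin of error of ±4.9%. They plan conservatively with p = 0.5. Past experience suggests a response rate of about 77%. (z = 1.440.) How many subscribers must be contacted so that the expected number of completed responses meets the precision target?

Completed interviews needed: n₀ = 1.440² × 0.2500 / 0.049² ≈ 215.91 → 216.
At a 77% response rate, contacts needed = 216 / 0.77 ≈ 280.52 → 281.

281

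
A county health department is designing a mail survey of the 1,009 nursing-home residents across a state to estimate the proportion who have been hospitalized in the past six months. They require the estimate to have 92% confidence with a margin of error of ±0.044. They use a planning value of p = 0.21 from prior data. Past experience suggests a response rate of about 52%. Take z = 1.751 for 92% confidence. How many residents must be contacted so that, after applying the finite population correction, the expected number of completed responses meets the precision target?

Completed interviews needed (unadjusted): n₀ = 1.751² × 0.1659 / 0.044² ≈ 262.73 → 263.
FPC for N = 1,009: n = 263 / (1 + 262/1009) = 263 / 1.2597 ≈ 208.79 → 209.
At a 52% response rate, contacts needed = 209 / 0.52 ≈ 401.92 → 402.

402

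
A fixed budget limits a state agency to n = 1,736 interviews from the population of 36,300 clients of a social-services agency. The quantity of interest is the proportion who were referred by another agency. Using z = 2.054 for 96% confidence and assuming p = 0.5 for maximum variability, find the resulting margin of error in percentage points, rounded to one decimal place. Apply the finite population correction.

2.4

Finite-population factor: (N−n)/(N−1) = (36300−1736)/(36300−1) = 0.9522.
SE(p̂) = √[p(1−p)/n · (N−n)/(N−1)] = √[0.2500/1736 × 0.9522] = 0.01171.
E = z × SE = 2.054 × 0.01171 = 0.02405 ≈ 2.4 percentage points.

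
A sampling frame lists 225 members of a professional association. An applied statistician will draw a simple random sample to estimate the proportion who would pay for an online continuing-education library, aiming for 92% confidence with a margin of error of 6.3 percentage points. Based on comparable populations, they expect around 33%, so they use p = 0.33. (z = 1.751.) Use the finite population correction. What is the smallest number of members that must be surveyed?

98

Unadjusted: n₀ = 1.751² × 0.33 × 0.67 / 0.063² ≈ 170.80, so n₀ = 171.
Finite population correction with N = 225: n = n₀ / (1 + (n₀−1)/N) = 171 / (1 + 170/225) = 171 / 1.7556 ≈ 97.41.
Rounding up, n = 98.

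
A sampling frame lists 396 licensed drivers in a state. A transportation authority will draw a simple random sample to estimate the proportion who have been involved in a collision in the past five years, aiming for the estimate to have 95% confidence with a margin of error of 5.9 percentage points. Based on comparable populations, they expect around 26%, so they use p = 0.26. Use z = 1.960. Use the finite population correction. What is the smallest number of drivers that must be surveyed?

Unadjusted: n₀ = 1.960² × 0.26 × 0.74 / 0.059² ≈ 212.33, so n₀ = 213.
Finite population correction with N = 396: n = n₀ / (1 + (n₀−1)/N) = 213 / (1 + 212/396) = 213 / 1.5354 ≈ 138.73.
Rounding up, n = 139.

139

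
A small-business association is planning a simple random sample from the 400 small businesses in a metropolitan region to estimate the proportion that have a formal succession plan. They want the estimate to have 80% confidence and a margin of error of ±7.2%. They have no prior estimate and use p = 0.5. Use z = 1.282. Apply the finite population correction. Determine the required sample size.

67

Unadjusted: n₀ = 1.282² × 0.50 × 0.50 / 0.072² ≈ 79.26, so n₀ = 80.
Finite population correction with N = 400: n = n₀ / (1 + (n₀−1)/N) = 80 / (1 + 79/400) = 80 / 1.1975 ≈ 66.81.
Rounding up, n = 67.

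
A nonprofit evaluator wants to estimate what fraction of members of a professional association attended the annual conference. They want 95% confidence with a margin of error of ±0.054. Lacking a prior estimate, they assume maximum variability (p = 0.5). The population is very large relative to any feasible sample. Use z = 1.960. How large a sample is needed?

330

With p = 0.5, p(1−p) = 0.25.
n = z²·p(1−p)/E² = 1.960² × 0.2500 / 0.054² = 3.8416 × 0.2500 / 0.002916 ≈ 329.36.
Rounding up gives n = 330.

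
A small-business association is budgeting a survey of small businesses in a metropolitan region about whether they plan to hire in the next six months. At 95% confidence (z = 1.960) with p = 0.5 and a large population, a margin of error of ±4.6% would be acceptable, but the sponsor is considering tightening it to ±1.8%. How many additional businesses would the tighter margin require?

At ±4.6%: n = 1.960² × 0.2500 / 0.046² ≈ 453.88 → 454.
At ±1.8%: n = 1.960² × 0.2500 / 0.018² ≈ 2964.20 → 2965.
Additional respondents: 2965 − 454 = 2511.

2511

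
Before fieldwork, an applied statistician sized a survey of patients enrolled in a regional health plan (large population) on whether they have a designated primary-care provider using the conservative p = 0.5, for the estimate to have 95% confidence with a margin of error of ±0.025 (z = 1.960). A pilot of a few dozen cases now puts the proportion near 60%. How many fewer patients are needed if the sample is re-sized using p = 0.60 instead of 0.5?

Conservative (p = 0.5): n = 1.960² × 0.25 / 0.025² ≈ 1536.64 → 1537.
Using p = 0.60: p(1−p) = 0.2400, so n = 1.960² × 0.2400 / 0.025² ≈ 1475.17 → 1476.
Reduction: 1537 − 1476 = 61.

61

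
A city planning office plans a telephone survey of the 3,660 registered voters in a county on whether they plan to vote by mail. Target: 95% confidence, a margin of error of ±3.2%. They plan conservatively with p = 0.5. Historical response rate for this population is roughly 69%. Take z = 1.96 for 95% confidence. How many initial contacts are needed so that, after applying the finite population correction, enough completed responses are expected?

Completed interviews needed (unadjusted): n₀ = 1.96² × 0.2500 / 0.032² ≈ 937.89 → 938.
FPC for N = 3,660: n = 938 / (1 + 937/3660) = 938 / 1.2560 ≈ 746.81 → 747.
At a 69% response rate, contacts needed = 747 / 0.69 ≈ 1082.61 → 1083.

1083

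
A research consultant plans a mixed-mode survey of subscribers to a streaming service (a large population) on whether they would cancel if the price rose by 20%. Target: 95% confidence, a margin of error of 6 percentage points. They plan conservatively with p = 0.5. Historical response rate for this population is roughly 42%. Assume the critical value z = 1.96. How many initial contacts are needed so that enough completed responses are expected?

Completed interviews needed: n₀ = 1.96² × 0.2500 / 0.060² ≈ 266.78 → 267.
At a 42% response rate, contacts needed = 267 / 0.42 ≈ 635.71 → 636.

636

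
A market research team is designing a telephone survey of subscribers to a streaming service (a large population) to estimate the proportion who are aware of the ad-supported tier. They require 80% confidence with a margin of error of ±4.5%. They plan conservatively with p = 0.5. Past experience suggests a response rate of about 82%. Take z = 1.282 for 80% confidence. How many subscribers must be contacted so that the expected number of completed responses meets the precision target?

Completed interviews needed: n₀ = 1.282² × 0.2500 / 0.045² ≈ 202.90 → 203.
At an 82% response rate, contacts needed = 203 / 0.82 ≈ 247.56 → 248.

248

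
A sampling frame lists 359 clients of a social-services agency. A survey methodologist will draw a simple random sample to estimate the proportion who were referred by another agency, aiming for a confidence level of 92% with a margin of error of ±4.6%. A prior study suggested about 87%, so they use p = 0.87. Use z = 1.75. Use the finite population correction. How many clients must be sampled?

113

Unadjusted: n₀ = 1.75² × 0.87 × 0.13 / 0.046² ≈ 163.69, so n₀ = 164.
Finite population correction with N = 359: n = n₀ / (1 + (n₀−1)/N) = 164 / (1 + 163/359) = 164 / 1.4540 ≈ 112.79.
Rounding up, n = 113.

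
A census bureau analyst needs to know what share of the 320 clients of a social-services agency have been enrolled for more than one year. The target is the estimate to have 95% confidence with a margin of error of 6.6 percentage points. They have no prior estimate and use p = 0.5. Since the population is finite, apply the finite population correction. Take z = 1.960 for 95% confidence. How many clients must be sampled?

131

Unadjusted: n₀ = 1.960² × 0.50 × 0.50 / 0.066² ≈ 220.48, so n₀ = 221.
Finite population correction with N = 320: n = n₀ / (1 + (n₀−1)/N) = 221 / (1 + 220/320) = 221 / 1.6875 ≈ 130.96.
Rounding up, n = 131.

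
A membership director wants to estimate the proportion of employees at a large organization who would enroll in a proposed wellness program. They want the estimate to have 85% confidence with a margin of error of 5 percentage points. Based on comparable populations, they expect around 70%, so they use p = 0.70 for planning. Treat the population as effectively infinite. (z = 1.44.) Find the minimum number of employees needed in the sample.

With p = 0.70, p(1−p) = 0.2100.
n = z²·p(1−p)/E² = 1.44² × 0.2100 / 0.050² = 2.0736 × 0.2100 / 0.002500 ≈ 174.18.
Rounding up gives n = 175.

175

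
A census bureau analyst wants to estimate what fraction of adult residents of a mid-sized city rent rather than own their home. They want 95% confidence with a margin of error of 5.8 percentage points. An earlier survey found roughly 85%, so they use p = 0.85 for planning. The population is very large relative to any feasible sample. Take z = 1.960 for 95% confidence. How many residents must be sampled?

146

With p = 0.85, p(1−p) = 0.1275.
n = z²·p(1−p)/E² = 1.960² × 0.1275 / 0.058² = 3.8416 × 0.1275 / 0.003364 ≈ 145.60.
Rounding up gives n = 146.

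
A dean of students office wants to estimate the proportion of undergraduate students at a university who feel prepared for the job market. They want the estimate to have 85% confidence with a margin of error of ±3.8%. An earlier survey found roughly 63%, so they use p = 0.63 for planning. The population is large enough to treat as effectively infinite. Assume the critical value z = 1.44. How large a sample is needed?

335

With p = 0.63, p(1−p) = 0.2331.
n = z²·p(1−p)/E² = 1.44² × 0.2331 / 0.038² = 2.0736 × 0.2331 / 0.001444 ≈ 334.73.
Rounding up gives n = 335.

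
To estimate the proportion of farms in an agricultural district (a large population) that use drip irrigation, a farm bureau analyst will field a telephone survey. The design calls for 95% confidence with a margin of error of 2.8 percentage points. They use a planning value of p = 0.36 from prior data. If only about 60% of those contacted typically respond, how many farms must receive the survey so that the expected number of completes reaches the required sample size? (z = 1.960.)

1882

Completed interviews needed: n₀ = 1.960² × 0.2304 / 0.028² ≈ 1128.96 → 1129.
At a 60% response rate, contacts needed = 1129 / 0.60 ≈ 1881.67 → 1882.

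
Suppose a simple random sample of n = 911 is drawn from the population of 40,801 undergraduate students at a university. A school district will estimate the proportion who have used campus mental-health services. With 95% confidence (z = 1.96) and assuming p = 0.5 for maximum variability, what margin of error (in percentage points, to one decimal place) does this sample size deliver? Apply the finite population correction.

Finite-population factor: (N−n)/(N−1) = (40801−911)/(40801−1) = 0.9777.
SE(p̂) = √[p(1−p)/n · (N−n)/(N−1)] = √[0.2500/911 × 0.9777] = 0.01638.
E = z × SE = 1.96 × 0.01638 = 0.03210 ≈ 3.2 percentage points.

3.2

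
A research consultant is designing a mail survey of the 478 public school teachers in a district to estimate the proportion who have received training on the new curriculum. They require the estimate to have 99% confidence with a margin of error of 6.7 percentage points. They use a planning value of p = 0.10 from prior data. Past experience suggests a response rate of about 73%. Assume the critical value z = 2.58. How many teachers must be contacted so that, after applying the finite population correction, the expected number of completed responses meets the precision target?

144

Completed interviews needed (unadjusted): n₀ = 2.58² × 0.0900 / 0.067² ≈ 133.45 → 134.
FPC for N = 478: n = 134 / (1 + 133/478) = 134 / 1.2782 ≈ 104.83 → 105.
At a 73% response rate, contacts needed = 105 / 0.73 ≈ 143.84 → 144.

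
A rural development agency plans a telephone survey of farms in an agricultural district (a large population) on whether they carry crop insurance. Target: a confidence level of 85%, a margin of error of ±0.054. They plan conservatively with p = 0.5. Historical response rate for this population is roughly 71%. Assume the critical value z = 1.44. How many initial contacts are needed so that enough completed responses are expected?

251

Completed interviews needed: n₀ = 1.44² × 0.2500 / 0.054² ≈ 177.78 → 178.
At a 71% response rate, contacts needed = 178 / 0.71 ≈ 250.70 → 251.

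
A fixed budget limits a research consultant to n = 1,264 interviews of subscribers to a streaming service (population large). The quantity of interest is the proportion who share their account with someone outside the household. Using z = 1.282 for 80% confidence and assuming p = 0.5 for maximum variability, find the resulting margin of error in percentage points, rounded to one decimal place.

1.8

SE(p̂) = √[p(1−p)/n] = √[0.2500/1264] = 0.01406.
E = z × SE = 1.282 × 0.01406 = 0.01803, or 1.8 percentage points.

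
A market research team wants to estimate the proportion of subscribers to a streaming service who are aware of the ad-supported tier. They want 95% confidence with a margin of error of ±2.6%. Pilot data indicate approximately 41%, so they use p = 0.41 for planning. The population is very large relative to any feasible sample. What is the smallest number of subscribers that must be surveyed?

1375

For 95% confidence, z = 1.96.
With p = 0.41, p(1−p) = 0.2419.
n = z²·p(1−p)/E² = 1.96² × 0.2419 / 0.026² = 3.8416 × 0.2419 / 0.000676 ≈ 1374.68.
Rounding up gives n = 1375.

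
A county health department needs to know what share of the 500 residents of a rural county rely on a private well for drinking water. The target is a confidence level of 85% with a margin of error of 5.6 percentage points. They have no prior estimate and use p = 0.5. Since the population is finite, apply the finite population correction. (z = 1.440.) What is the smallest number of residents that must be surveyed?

125

Unadjusted: n₀ = 1.440² × 0.50 × 0.50 / 0.056² ≈ 165.31, so n₀ = 166.
Finite population correction with N = 500: n = n₀ / (1 + (n₀−1)/N) = 166 / (1 + 165/500) = 166 / 1.3300 ≈ 124.81.
Rounding up, n = 125.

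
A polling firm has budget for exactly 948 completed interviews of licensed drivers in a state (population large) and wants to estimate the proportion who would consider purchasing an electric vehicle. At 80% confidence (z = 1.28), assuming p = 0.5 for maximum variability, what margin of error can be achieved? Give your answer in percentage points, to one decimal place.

2.1

SE(p̂) = √[p(1−p)/n] = √[0.2500/948] = 0.01624.
E = z × SE = 1.28 × 0.01624 = 0.02079, or 2.1 percentage points.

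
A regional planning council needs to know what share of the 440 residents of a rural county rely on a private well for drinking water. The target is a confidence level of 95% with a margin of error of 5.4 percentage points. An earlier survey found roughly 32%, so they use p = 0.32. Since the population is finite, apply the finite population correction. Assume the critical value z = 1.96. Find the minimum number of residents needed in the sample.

Unadjusted: n₀ = 1.96² × 0.32 × 0.68 / 0.054² ≈ 286.67, so n₀ = 287.
Finite population correction with N = 440: n = n₀ / (1 + (n₀−1)/N) = 287 / (1 + 286/440) = 287 / 1.6500 ≈ 173.94.
Rounding up, n = 174.

174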